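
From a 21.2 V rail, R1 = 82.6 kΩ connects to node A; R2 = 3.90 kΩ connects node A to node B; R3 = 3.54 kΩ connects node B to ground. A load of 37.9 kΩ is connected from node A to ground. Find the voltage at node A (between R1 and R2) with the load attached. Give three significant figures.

Below node A the series string R2+R3 = 7.440 kΩ sits in parallel with the 37.9 kΩ load: 6.219 kΩ.
V_A = 21.2 × 6.219/(82.6 + 6.219) = 1.48 V.

V ≈ 1.48 V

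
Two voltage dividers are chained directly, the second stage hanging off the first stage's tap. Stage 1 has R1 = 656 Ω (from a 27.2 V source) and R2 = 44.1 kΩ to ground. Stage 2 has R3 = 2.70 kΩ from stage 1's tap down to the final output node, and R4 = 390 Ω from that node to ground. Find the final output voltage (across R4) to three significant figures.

V_out ≈ 2.80 V

Stage 2 presents R3+R4 = 3090 Ω as a load on stage 1's tap.
Stage 1's lower leg becomes R2‖(R3+R4) = 2888 Ω, so V_mid = 27.2 × 2888/3544 = 22.16 V.
Stage 2 is itself unloaded: V_out = V_mid × R4/(R3+R4) = 22.16 × 390/3090 = 2.80 V.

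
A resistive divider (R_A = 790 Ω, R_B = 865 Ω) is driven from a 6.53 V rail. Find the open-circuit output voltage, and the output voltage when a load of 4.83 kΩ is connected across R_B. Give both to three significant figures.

Open-circuit: V = 6.53 × 865/(790 + 865) = 3.41 V.
With the load, R_B becomes R_B‖R_L = 733.6 Ω, so V = 6.53 × 733.6/1524 = 3.14 V.

Unloaded: 3.41 V; loaded: 3.14 V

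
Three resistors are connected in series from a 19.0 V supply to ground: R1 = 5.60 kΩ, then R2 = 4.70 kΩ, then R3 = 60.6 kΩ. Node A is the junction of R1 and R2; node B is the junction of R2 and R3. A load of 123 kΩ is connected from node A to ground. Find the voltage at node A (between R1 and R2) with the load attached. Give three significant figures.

V ≈ 16.8 V

Below node A the series string R2+R3 = 65.30 kΩ sits in parallel with the 123 kΩ load: 42.65 kΩ.
V_A = 19.0 × 42.65/(5.60 + 42.65) = 16.8 V.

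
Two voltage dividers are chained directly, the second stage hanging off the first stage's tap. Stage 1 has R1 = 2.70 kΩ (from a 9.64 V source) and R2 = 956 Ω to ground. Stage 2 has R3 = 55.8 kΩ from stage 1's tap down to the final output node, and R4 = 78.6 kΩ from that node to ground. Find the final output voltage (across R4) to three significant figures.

Stage 2 presents R3+R4 = 134400 Ω as a load on stage 1's tap.
Stage 1's lower leg becomes R2‖(R3+R4) = 949.2 Ω, so V_mid = 9.64 × 949.2/3649 = 2.508 V.
Stage 2 is itself unloaded: V_out = V_mid × R4/(R3+R4) = 2.508 × 78600/134400 = 1.47 V.

V_out ≈ 1.47 V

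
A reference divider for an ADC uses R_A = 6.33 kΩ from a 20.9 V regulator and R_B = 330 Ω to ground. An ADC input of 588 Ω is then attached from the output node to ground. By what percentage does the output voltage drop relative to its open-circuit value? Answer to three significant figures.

34.8 %

The divider's output (Thévenin) resistance is R_A‖R_B = 313.6 Ω.
Fractional drop under load = R_th/(R_th + R_L) = 313.6 / (313.6 + 588) = 0.3479.
So the output falls by 34.8 %.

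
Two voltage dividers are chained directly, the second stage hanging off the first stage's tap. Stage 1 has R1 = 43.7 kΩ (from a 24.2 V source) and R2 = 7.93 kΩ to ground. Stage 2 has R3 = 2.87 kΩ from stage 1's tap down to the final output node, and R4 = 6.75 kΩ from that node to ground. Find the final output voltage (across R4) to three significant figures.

Stage 2 presents R3+R4 = 9.620 kΩ as a load on stage 1's tap.
Stage 1's lower leg becomes R2‖(R3+R4) = 4.347 kΩ, so V_mid = 24.2 × 4.347/48.05 = 2.189 V.
Stage 2 is itself unloaded: V_out = V_mid × R4/(R3+R4) = 2.189 × 6.75/9.620 = 1.54 V.

V_out ≈ 1.54 V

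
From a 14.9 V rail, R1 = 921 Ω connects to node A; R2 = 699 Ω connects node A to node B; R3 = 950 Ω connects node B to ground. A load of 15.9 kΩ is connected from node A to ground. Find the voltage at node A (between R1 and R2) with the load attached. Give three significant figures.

Below node A the series string R2+R3 = 1649 Ω sits in parallel with the 15900 Ω load: 1494 Ω.
V_A = 14.9 × 1494/(921 + 1494) = 9.22 V.

V ≈ 9.22 V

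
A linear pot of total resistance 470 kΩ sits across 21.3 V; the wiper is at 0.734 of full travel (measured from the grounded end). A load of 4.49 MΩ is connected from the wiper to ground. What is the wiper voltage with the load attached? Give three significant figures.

V ≈ 15.3 V

The wiper splits the pot into (1−α)R = 125.0 kΩ above and αR = 345.0 kΩ below.
Lower section ‖ load = 320.4 kΩ.
V_wiper = 21.3 × 320.4/(125.0 + 320.4) = 15.3 V.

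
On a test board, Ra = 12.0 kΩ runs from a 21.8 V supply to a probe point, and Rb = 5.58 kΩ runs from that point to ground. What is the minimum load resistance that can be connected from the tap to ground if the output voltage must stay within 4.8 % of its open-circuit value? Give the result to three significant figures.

Output resistance R_th = Ra‖Rb = (12.0 × 5.58)/17.58 = 3.809 kΩ.
The fractional drop is R_th/(R_th + R_L); requiring this ≤ 0.0480 gives R_L ≥ R_th(1/0.0480 − 1) = 3.809 × 19.83 = 75.5 kΩ.

R_L(min) ≈ 75.5 kΩ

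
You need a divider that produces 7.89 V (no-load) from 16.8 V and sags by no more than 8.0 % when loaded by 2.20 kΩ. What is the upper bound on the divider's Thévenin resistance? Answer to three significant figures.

Loading drop = R_th/(R_th + R_L) ≤ 0.0800, so R_th ≤ R_L · ε/(1−ε) = 2.20 kΩ × 0.0800/0.9200 = 191 Ω.
(Any R1, R2 with R2/(R1+R2) = 0.470 and R1‖R2 ≤ 191 Ω will meet the spec.)

R_th ≤ 191 Ω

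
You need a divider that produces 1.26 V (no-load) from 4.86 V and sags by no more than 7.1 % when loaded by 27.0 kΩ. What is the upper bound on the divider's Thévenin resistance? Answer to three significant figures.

R_th ≤ 2.06 kΩ

Loading drop = R_th/(R_th + R_L) ≤ 0.0710, so R_th ≤ R_L · ε/(1−ε) = 27.0 kΩ × 0.0710/0.9290 = 2.06 kΩ.
(Any R1, R2 with R2/(R1+R2) = 0.259 and R1‖R2 ≤ 2.06 kΩ will meet the spec.)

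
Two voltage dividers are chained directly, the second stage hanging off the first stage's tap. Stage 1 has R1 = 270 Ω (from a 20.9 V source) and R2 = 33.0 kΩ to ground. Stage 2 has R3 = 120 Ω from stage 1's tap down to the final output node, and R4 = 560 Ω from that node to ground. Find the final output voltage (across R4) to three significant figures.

V_out ≈ 12.2 V

Stage 2 presents R3+R4 = 680.0 Ω as a load on stage 1's tap.
Stage 1's lower leg becomes R2‖(R3+R4) = 666.3 Ω, so V_mid = 20.9 × 666.3/936.3 = 14.87 V.
Stage 2 is itself unloaded: V_out = V_mid × R4/(R3+R4) = 14.87 × 560/680.0 = 12.2 V.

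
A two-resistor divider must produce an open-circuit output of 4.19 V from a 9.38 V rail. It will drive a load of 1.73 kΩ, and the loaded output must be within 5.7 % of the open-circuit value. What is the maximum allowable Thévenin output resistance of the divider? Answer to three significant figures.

Loading drop = R_th/(R_th + R_L) ≤ 0.0570, so R_th ≤ R_L · ε/(1−ε) = 1.73 kΩ × 0.0570/0.9430 = 105 Ω.
(Any R1, R2 with R2/(R1+R2) = 0.447 and R1‖R2 ≤ 105 Ω will meet the spec.)

R_th ≤ 105 Ω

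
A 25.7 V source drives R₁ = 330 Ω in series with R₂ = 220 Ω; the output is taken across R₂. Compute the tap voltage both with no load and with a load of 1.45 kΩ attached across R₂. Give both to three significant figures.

Unloaded: 10.3 V; loaded: 9.42 V

Open-circuit: V = 25.7 × 220/(330 + 220) = 10.3 V.
With the load, R₂ becomes R₂‖R_L = 191.0 Ω, so V = 25.7 × 191.0/521.0 = 9.42 V.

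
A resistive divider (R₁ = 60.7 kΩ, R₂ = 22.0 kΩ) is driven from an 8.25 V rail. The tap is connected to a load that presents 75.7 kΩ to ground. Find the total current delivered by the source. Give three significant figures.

I ≈ 0.106 mA

R₂‖R_L = 17.05 kΩ, so the source sees R₁ + R₂‖R_L = 77.75 kΩ.
I = 8.25 V / 77.75 kΩ = 0.106 mA.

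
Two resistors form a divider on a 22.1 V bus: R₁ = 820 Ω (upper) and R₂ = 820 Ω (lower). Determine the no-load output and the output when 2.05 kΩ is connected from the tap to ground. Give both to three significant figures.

Unloaded: 11.1 V; loaded: 9.21 V

Open-circuit: V = 22.1 × 820/(820 + 820) = 11.1 V.
With the load, R₂ becomes R₂‖R_L = 585.7 Ω, so V = 22.1 × 585.7/1406 = 9.21 V.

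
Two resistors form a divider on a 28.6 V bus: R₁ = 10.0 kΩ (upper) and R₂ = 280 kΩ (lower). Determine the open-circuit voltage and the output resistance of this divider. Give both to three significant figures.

V_th is the open-circuit tap voltage: 28.6 × 280/(10.0 + 280) = 27.6 V.
With the supply zeroed, R₁ and R₂ appear in parallel from the tap: R_th = R₁‖R₂ = (10.0 × 280)/290.0 = 9.66 kΩ.

V_th = 27.6 V, R_th = 9.66 kΩ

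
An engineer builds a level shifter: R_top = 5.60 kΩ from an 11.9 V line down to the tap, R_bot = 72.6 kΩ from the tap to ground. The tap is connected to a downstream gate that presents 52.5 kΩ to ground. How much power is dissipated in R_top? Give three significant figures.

Total resistance from the source is R_top + (R_bot‖R_L) = 36.07 kΩ, so I = 11.9/36.07 kΩ = 0.3299 mA.
P = I²·R_top = (0.3299 mA)² × 5.60 kΩ = 0.610 mW.

P ≈ 0.610 mW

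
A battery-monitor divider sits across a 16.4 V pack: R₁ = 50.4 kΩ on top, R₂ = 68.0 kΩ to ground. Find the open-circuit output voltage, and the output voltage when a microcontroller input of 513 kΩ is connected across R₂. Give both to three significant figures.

Open-circuit: V = 16.4 × 68.0/(50.4 + 68.0) = 9.42 V.
With the load, R₂ becomes R₂‖R_L = 60.04 kΩ, so V = 16.4 × 60.04/110.4 = 8.92 V.

Unloaded: 9.42 V; loaded: 8.92 V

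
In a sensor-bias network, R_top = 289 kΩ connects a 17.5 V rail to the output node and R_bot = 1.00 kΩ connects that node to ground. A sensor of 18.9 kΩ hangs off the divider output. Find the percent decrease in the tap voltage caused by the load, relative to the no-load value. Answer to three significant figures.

5.01 %

The divider's output (Thévenin) resistance is R_top‖R_bot = 0.9966 kΩ.
Fractional drop under load = R_th/(R_th + R_L) = 0.9966 / (0.9966 + 18.9) = 0.05009.
So the output falls by 5.01 %.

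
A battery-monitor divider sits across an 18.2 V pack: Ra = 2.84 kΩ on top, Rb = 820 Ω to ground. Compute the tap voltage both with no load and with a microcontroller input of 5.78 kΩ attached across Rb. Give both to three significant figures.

Unloaded: 4.08 V; loaded: 3.67 V

Open-circuit: V = 18.2 × 820/(2840 + 820) = 4.08 V.
With the load, Rb becomes Rb‖R_L = 718.1 Ω, so V = 18.2 × 718.1/3558 = 3.67 V.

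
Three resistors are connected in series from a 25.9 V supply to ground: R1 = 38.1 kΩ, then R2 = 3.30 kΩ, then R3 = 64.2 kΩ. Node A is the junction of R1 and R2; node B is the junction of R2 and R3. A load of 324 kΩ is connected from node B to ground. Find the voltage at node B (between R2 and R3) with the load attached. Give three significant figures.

V ≈ 14.6 V

At node B, R3 is in parallel with the load: R3‖R_L = 53.58 kΩ.
Below node A the resistance is R2 + (R3‖R_L) = 56.88 kΩ, so V_A = 25.9 × 56.88/94.98 = 15.51 V.
Then V_B = V_A × (R3‖R_L)/(R2 + R3‖R_L) = 15.51 × 53.58/56.88 = 14.6 V.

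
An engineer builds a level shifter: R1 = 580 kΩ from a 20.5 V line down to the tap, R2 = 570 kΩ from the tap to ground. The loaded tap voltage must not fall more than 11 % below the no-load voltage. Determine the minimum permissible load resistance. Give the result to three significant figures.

R_L(min) ≈ 2.33 MΩ

Output resistance R_th = R1‖R2 = (580 × 570)/1150 = 287.5 kΩ.
The fractional drop is R_th/(R_th + R_L); requiring this ≤ 0.110 gives R_L ≥ R_th(1/0.110 − 1) = 287.5 × 8.091 = 2.33 MΩ.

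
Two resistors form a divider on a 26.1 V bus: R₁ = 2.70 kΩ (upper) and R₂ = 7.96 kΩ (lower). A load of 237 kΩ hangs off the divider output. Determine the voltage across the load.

The load sits in parallel with R₂: R₂‖R_L = (7.96 × 237) / (7.96 + 237) = 7.701 kΩ.
V_out = 26.1 × 7.701 / (2.70 + 7.701) = 26.1 × 7.701/10.40 = 19.3 V.

V_out ≈ 19.3 V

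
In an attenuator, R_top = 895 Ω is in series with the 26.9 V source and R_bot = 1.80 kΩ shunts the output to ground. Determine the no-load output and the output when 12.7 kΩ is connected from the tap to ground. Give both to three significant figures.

Open-circuit: V = 26.9 × 1800/(895 + 1800) = 18.0 V.
With the load, R_bot becomes R_bot‖R_L = 1577 Ω, so V = 26.9 × 1577/2472 = 17.2 V.

Unloaded: 18.0 V; loaded: 17.2 V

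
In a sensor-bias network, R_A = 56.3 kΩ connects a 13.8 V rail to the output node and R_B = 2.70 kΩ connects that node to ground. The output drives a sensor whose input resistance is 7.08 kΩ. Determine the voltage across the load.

V_out ≈ 0.463 V

The load sits in parallel with R_B: R_B‖R_L = (2.70 × 7.08) / (2.70 + 7.08) = 1.955 kΩ.
V_out = 13.8 × 1.955 / (56.3 + 1.955) = 13.8 × 1.955/58.25 = 0.463 V.
(Unloaded it would have been 0.632 V.)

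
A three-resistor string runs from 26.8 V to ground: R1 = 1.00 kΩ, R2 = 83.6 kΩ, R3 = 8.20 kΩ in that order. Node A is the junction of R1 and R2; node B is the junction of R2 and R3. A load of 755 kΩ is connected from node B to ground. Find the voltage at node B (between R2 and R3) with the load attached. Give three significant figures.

At node B, R3 is in parallel with the load: R3‖R_L = 8.112 kΩ.
Below node A the resistance is R2 + (R3‖R_L) = 91.71 kΩ, so V_A = 26.8 × 91.71/92.71 = 26.51 V.
Then V_B = V_A × (R3‖R_L)/(R2 + R3‖R_L) = 26.51 × 8.112/91.71 = 2.34 V.

V ≈ 2.34 V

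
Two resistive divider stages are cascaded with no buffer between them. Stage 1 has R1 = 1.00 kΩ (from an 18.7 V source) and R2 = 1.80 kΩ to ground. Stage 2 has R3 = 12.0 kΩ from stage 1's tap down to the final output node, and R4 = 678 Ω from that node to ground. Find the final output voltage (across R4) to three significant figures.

V_out ≈ 0.612 V

Stage 2 presents R3+R4 = 12680 Ω as a load on stage 1's tap.
Stage 1's lower leg becomes R2‖(R3+R4) = 1576 Ω, so V_mid = 18.7 × 1576/2576 = 11.44 V.
Stage 2 is itself unloaded: V_out = V_mid × R4/(R3+R4) = 11.44 × 678/12680 = 0.612 V.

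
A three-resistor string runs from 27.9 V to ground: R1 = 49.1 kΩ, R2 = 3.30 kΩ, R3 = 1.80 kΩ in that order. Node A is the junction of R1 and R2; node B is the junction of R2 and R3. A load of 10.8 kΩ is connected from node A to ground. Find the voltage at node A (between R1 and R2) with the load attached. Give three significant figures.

Below node A the series string R2+R3 = 5.100 kΩ sits in parallel with the 10.8 kΩ load: 3.464 kΩ.
V_A = 27.9 × 3.464/(49.1 + 3.464) = 1.84 V.

V ≈ 1.84 V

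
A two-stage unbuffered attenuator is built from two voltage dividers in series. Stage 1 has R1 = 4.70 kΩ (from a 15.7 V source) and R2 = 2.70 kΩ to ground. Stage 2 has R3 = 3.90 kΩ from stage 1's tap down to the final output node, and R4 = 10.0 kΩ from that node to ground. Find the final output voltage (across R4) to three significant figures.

V_out ≈ 3.67 V

Stage 2 presents R3+R4 = 13.90 kΩ as a load on stage 1's tap.
Stage 1's lower leg becomes R2‖(R3+R4) = 2.261 kΩ, so V_mid = 15.7 × 2.261/6.961 = 5.099 V.
Stage 2 is itself unloaded: V_out = V_mid × R4/(R3+R4) = 5.099 × 10.0/13.90 = 3.67 V.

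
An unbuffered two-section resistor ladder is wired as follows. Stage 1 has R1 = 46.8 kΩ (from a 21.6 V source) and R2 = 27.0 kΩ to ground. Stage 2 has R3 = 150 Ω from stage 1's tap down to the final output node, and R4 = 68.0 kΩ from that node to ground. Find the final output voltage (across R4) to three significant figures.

Stage 2 presents R3+R4 = 68150 Ω as a load on stage 1's tap.
Stage 1's lower leg becomes R2‖(R3+R4) = 19340 Ω, so V_mid = 21.6 × 19340/66140 = 6.316 V.
Stage 2 is itself unloaded: V_out = V_mid × R4/(R3+R4) = 6.316 × 68000/68150 = 6.30 V.

V_out ≈ 6.30 V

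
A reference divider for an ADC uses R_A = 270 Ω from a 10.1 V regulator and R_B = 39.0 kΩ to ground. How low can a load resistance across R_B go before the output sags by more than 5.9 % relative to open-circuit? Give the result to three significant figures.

R_L(min) ≈ 4.28 kΩ

Output resistance R_th = R_A‖R_B = (270 × 39000)/39270 = 268.1 Ω.
The fractional drop is R_th/(R_th + R_L); requiring this ≤ 0.0590 gives R_L ≥ R_th(1/0.0590 − 1) = 268.1 × 15.95 = 4.28 kΩ.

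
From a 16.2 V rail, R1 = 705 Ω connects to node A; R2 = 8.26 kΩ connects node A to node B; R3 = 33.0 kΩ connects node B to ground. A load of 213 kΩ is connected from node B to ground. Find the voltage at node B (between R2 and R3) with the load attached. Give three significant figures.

At node B, R3 is in parallel with the load: R3‖R_L = 28570 Ω.
Below node A the resistance is R2 + (R3‖R_L) = 36830 Ω, so V_A = 16.2 × 36830/37540 = 15.90 V.
Then V_B = V_A × (R3‖R_L)/(R2 + R3‖R_L) = 15.90 × 28570/36830 = 12.3 V.

V ≈ 12.3 V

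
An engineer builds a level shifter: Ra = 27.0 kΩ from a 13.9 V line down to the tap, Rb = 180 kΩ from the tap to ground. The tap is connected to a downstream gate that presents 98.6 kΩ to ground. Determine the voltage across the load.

The load sits in parallel with Rb: Rb‖R_L = (180 × 98.6) / (180 + 98.6) = 63.70 kΩ.
V_out = 13.9 × 63.70 / (27.0 + 63.70) = 13.9 × 63.70/90.70 = 9.76 V.

V_out ≈ 9.76 V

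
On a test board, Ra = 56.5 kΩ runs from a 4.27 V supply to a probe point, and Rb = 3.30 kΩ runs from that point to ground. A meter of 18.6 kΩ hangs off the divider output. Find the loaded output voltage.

The load sits in parallel with Rb: Rb‖R_L = (3.30 × 18.6) / (3.30 + 18.6) = 2.803 kΩ.
V_out = 4.27 × 2.803 / (56.5 + 2.803) = 4.27 × 2.803/59.30 = 0.202 V.

V_out ≈ 0.202 V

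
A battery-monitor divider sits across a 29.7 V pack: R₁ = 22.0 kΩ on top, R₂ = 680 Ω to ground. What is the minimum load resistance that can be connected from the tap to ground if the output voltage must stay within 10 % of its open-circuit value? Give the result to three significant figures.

Output resistance R_th = R₁‖R₂ = (22000 × 680)/22680 = 659.6 Ω.
The fractional drop is R_th/(R_th + R_L); requiring this ≤ 0.100 gives R_L ≥ R_th(1/0.100 − 1) = 659.6 × 9.000 = 5.94 kΩ.

R_L(min) ≈ 5.94 kΩ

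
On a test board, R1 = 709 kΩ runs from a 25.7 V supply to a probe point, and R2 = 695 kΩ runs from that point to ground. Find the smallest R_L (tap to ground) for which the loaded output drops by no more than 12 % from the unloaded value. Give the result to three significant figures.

R_L(min) ≈ 2.57 MΩ

Output resistance R_th = R1‖R2 = (709 × 695)/1404 = 351.0 kΩ.
The fractional drop is R_th/(R_th + R_L); requiring this ≤ 0.120 gives R_L ≥ R_th(1/0.120 − 1) = 351.0 × 7.333 = 2.57 MΩ.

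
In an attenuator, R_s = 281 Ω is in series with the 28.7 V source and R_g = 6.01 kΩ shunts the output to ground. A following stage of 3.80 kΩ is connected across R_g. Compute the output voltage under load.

The load sits in parallel with R_g: R_g‖R_L = (6010 × 3800) / (6010 + 3800) = 2328 Ω.
V_out = 28.7 × 2328 / (281 + 2328) = 28.7 × 2328/2609 = 25.6 V.

V_out ≈ 25.6 V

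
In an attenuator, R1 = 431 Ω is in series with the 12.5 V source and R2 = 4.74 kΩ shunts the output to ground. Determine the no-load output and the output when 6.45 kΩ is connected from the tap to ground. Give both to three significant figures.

Open-circuit: V = 12.5 × 4740/(431 + 4740) = 11.5 V.
With the load, R2 becomes R2‖R_L = 2732 Ω, so V = 12.5 × 2732/3163 = 10.8 V.

Unloaded: 11.5 V; loaded: 10.8 V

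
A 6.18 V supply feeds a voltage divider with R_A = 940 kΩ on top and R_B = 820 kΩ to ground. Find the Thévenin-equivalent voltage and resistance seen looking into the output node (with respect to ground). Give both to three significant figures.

V_th = 2.88 V, R_th = 438 kΩ

V_th is the open-circuit tap voltage: 6.18 × 820/(940 + 820) = 2.88 V.
With the supply zeroed, R_A and R_B appear in parallel from the tap: R_th = R_A‖R_B = (940 × 820)/1760 = 438 kΩ.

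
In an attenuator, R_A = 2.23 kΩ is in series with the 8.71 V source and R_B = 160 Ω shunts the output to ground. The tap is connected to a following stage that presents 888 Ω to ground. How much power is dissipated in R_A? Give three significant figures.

P ≈ 30.2 mW

Total resistance from the source is R_A + (R_B‖R_L) = 2366 Ω, so I = 8.71/2366 Ω = 3.682 mA.
P = I²·R_A = (3.682 mA)² × 2.23 kΩ = 30.2 mW.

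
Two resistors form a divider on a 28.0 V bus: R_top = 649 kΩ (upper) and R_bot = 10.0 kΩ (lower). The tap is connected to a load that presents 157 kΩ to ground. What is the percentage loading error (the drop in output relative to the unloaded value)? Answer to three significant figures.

5.90 %

The divider's output (Thévenin) resistance is R_top‖R_bot = 9.848 kΩ.
Fractional drop under load = R_th/(R_th + R_L) = 9.848 / (9.848 + 157) = 0.05903.
So the output falls by 5.90 %.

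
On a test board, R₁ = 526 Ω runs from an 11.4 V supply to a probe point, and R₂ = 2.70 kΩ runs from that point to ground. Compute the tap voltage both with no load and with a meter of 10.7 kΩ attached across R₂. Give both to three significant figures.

Open-circuit: V = 11.4 × 2700/(526 + 2700) = 9.54 V.
With the load, R₂ becomes R₂‖R_L = 2156 Ω, so V = 11.4 × 2156/2682 = 9.16 V.

Unloaded: 9.54 V; loaded: 9.16 V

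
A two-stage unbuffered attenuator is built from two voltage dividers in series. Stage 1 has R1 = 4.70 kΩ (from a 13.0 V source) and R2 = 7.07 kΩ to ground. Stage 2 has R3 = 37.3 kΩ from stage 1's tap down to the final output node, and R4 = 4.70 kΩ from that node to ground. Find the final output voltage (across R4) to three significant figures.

V_out ≈ 0.819 V

Stage 2 presents R3+R4 = 42.00 kΩ as a load on stage 1's tap.
Stage 1's lower leg becomes R2‖(R3+R4) = 6.051 kΩ, so V_mid = 13.0 × 6.051/10.75 = 7.317 V.
Stage 2 is itself unloaded: V_out = V_mid × R4/(R3+R4) = 7.317 × 4.70/42.00 = 0.819 V.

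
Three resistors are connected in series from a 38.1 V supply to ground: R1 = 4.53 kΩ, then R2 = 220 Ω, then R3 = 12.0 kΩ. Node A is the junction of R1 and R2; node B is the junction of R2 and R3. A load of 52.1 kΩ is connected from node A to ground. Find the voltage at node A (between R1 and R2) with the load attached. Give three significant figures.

V ≈ 26.1 V

Below node A the series string R2+R3 = 12220 Ω sits in parallel with the 52100 Ω load: 9898 Ω.
V_A = 38.1 × 9898/(4530 + 9898) = 26.1 V.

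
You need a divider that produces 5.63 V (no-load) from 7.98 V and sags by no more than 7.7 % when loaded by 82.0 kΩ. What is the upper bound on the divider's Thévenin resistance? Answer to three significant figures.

R_th ≤ 6.84 kΩ

Loading drop = R_th/(R_th + R_L) ≤ 0.0770, so R_th ≤ R_L · ε/(1−ε) = 82.0 kΩ × 0.0770/0.9230 = 6.84 kΩ.
(Any R1, R2 with R2/(R1+R2) = 0.706 and R1‖R2 ≤ 6.84 kΩ will meet the spec.)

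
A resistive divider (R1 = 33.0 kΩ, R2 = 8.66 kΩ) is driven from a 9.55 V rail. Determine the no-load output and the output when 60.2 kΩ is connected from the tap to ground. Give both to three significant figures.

Unloaded: 1.99 V; loaded: 1.78 V

Open-circuit: V = 9.55 × 8.66/(33.0 + 8.66) = 1.99 V.
With the load, R2 becomes R2‖R_L = 7.571 kΩ, so V = 9.55 × 7.571/40.57 = 1.78 V.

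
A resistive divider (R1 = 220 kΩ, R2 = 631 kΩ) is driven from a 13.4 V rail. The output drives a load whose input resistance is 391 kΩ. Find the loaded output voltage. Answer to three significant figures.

The load sits in parallel with R2: R2‖R_L = (631 × 391) / (631 + 391) = 241.4 kΩ.
V_out = 13.4 × 241.4 / (220 + 241.4) = 13.4 × 241.4/461.4 = 7.01 V.

V_out ≈ 7.01 V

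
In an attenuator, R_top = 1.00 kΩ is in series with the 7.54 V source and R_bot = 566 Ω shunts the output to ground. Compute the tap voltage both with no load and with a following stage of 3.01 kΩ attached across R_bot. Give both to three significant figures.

Unloaded: 2.73 V; loaded: 2.43 V

Open-circuit: V = 7.54 × 566/(1000 + 566) = 2.73 V.
With the load, R_bot becomes R_bot‖R_L = 476.4 Ω, so V = 7.54 × 476.4/1476 = 2.43 V.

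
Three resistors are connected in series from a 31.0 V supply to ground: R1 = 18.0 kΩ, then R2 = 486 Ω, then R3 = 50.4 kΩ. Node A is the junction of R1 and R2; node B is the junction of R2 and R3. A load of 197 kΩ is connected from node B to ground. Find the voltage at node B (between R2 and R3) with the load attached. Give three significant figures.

At node B, R3 is in parallel with the load: R3‖R_L = 40130 Ω.
Below node A the resistance is R2 + (R3‖R_L) = 40620 Ω, so V_A = 31.0 × 40620/58620 = 21.48 V.
Then V_B = V_A × (R3‖R_L)/(R2 + R3‖R_L) = 21.48 × 40130/40620 = 21.2 V.

V ≈ 21.2 V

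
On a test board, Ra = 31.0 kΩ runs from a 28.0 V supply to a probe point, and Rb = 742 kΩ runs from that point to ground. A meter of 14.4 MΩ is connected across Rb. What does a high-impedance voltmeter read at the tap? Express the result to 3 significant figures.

V_out ≈ 26.8 V

The load sits in parallel with Rb: Rb‖R_L = (742 × 14400) / (742 + 14400) = 705.6 kΩ.
V_out = 28.0 × 705.6 / (31.0 + 705.6) = 28.0 × 705.6/736.6 = 26.8 V.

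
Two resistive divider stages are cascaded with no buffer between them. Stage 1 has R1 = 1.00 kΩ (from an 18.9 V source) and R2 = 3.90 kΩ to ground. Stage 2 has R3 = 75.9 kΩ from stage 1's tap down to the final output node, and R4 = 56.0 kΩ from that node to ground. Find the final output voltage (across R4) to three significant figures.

Stage 2 presents R3+R4 = 131.9 kΩ as a load on stage 1's tap.
Stage 1's lower leg becomes R2‖(R3+R4) = 3.788 kΩ, so V_mid = 18.9 × 3.788/4.788 = 14.95 V.
Stage 2 is itself unloaded: V_out = V_mid × R4/(R3+R4) = 14.95 × 56.0/131.9 = 6.35 V.

V_out ≈ 6.35 V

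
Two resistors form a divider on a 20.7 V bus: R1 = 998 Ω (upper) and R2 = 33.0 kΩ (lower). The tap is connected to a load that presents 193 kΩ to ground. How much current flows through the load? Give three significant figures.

R2‖R_L = 28180 Ω; V_out = 20.7 × 28180/29180 = 19.99 V.
I_L = V_out / R_L = 19.99 / 193 kΩ = 0.104 mA.

I_L ≈ 0.104 mA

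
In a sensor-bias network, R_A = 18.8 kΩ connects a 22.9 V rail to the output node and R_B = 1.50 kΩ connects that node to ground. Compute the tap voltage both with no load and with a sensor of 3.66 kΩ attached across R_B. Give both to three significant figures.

Unloaded: 1.69 V; loaded: 1.23 V

Open-circuit: V = 22.9 × 1.50/(18.8 + 1.50) = 1.69 V.
With the load, R_B becomes R_B‖R_L = 1.064 kΩ, so V = 22.9 × 1.064/19.86 = 1.23 V.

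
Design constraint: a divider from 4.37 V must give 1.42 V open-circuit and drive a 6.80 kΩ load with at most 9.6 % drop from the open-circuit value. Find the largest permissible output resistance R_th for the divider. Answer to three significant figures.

R_th ≤ 722 Ω

Loading drop = R_th/(R_th + R_L) ≤ 0.0960, so R_th ≤ R_L · ε/(1−ε) = 6.80 kΩ × 0.0960/0.9040 = 722 Ω.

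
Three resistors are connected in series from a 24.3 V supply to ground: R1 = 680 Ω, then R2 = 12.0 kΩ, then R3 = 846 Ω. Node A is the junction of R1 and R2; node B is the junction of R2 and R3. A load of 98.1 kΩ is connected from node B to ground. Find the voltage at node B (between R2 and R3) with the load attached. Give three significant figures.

At node B, R3 is in parallel with the load: R3‖R_L = 838.8 Ω.
Below node A the resistance is R2 + (R3‖R_L) = 12840 Ω, so V_A = 24.3 × 12840/13520 = 23.08 V.
Then V_B = V_A × (R3‖R_L)/(R2 + R3‖R_L) = 23.08 × 838.8/12840 = 1.51 V.

V ≈ 1.51 V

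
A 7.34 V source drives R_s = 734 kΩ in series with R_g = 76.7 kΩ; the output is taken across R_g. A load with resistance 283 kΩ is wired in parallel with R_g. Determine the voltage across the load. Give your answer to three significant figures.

The load sits in parallel with R_g: R_g‖R_L = (76.7 × 283) / (76.7 + 283) = 60.35 kΩ.
V_out = 7.34 × 60.35 / (734 + 60.35) = 7.34 × 60.35/794.3 = 0.558 V.

V_out ≈ 0.558 V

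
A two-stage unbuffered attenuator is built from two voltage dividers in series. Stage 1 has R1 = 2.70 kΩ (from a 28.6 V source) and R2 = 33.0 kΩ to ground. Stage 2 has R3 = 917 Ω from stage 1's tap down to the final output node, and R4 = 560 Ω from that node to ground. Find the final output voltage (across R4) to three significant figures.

Stage 2 presents R3+R4 = 1477 Ω as a load on stage 1's tap.
Stage 1's lower leg becomes R2‖(R3+R4) = 1414 Ω, so V_mid = 28.6 × 1414/4114 = 9.829 V.
Stage 2 is itself unloaded: V_out = V_mid × R4/(R3+R4) = 9.829 × 560/1477 = 3.73 V.

V_out ≈ 3.73 V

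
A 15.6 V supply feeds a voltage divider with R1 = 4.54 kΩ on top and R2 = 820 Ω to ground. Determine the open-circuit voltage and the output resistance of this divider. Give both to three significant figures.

V_th is the open-circuit tap voltage: 15.6 × 820/(4540 + 820) = 2.39 V.
With the supply zeroed, R1 and R2 appear in parallel from the tap: R_th = R1‖R2 = (4540 × 820)/5360 = 695 Ω.

V_th = 2.39 V, R_th = 695 Ω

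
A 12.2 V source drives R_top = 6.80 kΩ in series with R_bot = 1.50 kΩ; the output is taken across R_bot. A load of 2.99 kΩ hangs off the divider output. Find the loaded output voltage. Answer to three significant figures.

The load sits in parallel with R_bot: R_bot‖R_L = (1.50 × 2.99) / (1.50 + 2.99) = 0.9989 kΩ.
V_out = 12.2 × 0.9989 / (6.80 + 0.9989) = 12.2 × 0.9989/7.799 = 1.56 V.
(Unloaded it would have been 2.20 V.)

V_out ≈ 1.56 V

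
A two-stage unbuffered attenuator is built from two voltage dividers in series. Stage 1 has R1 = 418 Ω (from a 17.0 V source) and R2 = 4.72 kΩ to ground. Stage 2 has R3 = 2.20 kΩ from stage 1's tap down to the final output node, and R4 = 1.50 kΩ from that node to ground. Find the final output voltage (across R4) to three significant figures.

V_out ≈ 5.74 V

Stage 2 presents R3+R4 = 3700 Ω as a load on stage 1's tap.
Stage 1's lower leg becomes R2‖(R3+R4) = 2074 Ω, so V_mid = 17.0 × 2074/2492 = 14.15 V.
Stage 2 is itself unloaded: V_out = V_mid × R4/(R3+R4) = 14.15 × 1500/3700 = 5.74 V.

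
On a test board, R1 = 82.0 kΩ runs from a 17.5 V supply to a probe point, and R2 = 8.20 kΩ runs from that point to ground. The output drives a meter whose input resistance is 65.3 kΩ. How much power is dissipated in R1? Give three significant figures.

Total resistance from the source is R1 + (R2‖R_L) = 89.29 kΩ, so I = 17.5/89.29 kΩ = 0.1960 mA.
P = I²·R1 = (0.1960 mA)² × 82.0 kΩ = 3.15 mW.

P ≈ 3.15 mW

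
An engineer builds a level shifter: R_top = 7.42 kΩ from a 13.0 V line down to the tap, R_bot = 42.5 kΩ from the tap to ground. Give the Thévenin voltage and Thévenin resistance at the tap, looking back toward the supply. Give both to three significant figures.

V_th = 11.1 V, R_th = 6.32 kΩ

V_th is the open-circuit tap voltage: 13.0 × 42.5/(7.42 + 42.5) = 11.1 V.
With the supply zeroed, R_top and R_bot appear in parallel from the tap: R_th = R_top‖R_bot = (7.42 × 42.5)/49.92 = 6.32 kΩ.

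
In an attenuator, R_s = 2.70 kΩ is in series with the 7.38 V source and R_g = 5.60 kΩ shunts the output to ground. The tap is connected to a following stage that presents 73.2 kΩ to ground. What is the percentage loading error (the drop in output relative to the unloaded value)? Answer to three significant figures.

2.43 %

The divider's output (Thévenin) resistance is R_s‖R_g = 1.822 kΩ.
Fractional drop under load = R_th/(R_th + R_L) = 1.822 / (1.822 + 73.2) = 0.02428.
So the output falls by 2.43 %.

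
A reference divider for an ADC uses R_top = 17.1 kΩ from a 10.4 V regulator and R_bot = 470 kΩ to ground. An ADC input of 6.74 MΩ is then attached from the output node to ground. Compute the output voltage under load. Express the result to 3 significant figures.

The load sits in parallel with R_bot: R_bot‖R_L = (470 × 6740) / (470 + 6740) = 439.4 kΩ.
V_out = 10.4 × 439.4 / (17.1 + 439.4) = 10.4 × 439.4/456.5 = 10.0 V.

V_out ≈ 10.0 V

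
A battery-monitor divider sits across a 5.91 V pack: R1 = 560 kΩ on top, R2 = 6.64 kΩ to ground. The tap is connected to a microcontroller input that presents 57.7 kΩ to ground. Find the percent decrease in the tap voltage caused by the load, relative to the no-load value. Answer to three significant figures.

10.2 %

The divider's output (Thévenin) resistance is R1‖R2 = 6.562 kΩ.
Fractional drop under load = R_th/(R_th + R_L) = 6.562 / (6.562 + 57.7) = 0.1021.
So the output falls by 10.2 %.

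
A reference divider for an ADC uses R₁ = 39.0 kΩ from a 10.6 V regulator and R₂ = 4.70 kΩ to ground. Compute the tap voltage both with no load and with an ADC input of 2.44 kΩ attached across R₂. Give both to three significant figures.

Unloaded: 1.14 V; loaded: 0.419 V

Open-circuit: V = 10.6 × 4.70/(39.0 + 4.70) = 1.14 V.
With the load, R₂ becomes R₂‖R_L = 1.606 kΩ, so V = 10.6 × 1.606/40.61 = 0.419 V.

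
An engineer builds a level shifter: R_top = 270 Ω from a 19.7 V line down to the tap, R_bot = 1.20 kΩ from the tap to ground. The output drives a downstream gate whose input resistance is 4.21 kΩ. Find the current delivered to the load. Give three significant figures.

R_bot‖R_L = 933.8 Ω; V_out = 19.7 × 933.8/1204 = 15.28 V.
I_L = V_out / R_L = 15.28 / 4.21 kΩ = 3.63 mA.

I_L ≈ 3.63 mA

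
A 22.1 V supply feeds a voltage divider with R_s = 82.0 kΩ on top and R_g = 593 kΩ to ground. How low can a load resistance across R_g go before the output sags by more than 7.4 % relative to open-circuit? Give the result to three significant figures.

R_L(min) ≈ 901 kΩ

Output resistance R_th = R_s‖R_g = (82.0 × 593)/675.0 = 72.04 kΩ.
The fractional drop is R_th/(R_th + R_L); requiring this ≤ 0.0740 gives R_L ≥ R_th(1/0.0740 − 1) = 72.04 × 12.51 = 901 kΩ.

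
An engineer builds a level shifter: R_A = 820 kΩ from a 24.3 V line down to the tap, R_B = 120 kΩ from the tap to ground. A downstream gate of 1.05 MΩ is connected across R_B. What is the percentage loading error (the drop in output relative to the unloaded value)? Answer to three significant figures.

Unloaded V = 24.3 × 120/940.0 = 3.1021 V.
Loaded: R_B‖R_L = 107.7 kΩ, giving V = 24.3 × 107.7/927.7 = 2.8209 V.
Drop = (3.1021 − 2.8209) / 3.1021 = 9.07 %.

9.07 %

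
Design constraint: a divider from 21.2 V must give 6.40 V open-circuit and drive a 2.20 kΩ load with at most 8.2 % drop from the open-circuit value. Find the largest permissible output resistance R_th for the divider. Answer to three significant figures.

Loading drop = R_th/(R_th + R_L) ≤ 0.0820, so R_th ≤ R_L · ε/(1−ε) = 2.20 kΩ × 0.0820/0.9180 = 197 Ω.

R_th ≤ 197 Ω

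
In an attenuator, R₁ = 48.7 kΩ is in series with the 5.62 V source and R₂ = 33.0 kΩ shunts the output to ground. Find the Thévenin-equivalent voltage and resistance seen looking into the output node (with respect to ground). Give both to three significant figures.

V_th = 2.27 V, R_th = 19.7 kΩ

V_th is the open-circuit tap voltage: 5.62 × 33.0/(48.7 + 33.0) = 2.27 V.
With the supply zeroed, R₁ and R₂ appear in parallel from the tap: R_th = R₁‖R₂ = (48.7 × 33.0)/81.70 = 19.7 kΩ.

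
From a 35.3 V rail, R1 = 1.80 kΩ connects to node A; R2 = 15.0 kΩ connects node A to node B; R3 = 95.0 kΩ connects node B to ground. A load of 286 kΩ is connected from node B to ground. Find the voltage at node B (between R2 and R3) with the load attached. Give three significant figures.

V ≈ 28.6 V

At node B, R3 is in parallel with the load: R3‖R_L = 71.31 kΩ.
Below node A the resistance is R2 + (R3‖R_L) = 86.31 kΩ, so V_A = 35.3 × 86.31/88.11 = 34.58 V.
Then V_B = V_A × (R3‖R_L)/(R2 + R3‖R_L) = 34.58 × 71.31/86.31 = 28.6 V.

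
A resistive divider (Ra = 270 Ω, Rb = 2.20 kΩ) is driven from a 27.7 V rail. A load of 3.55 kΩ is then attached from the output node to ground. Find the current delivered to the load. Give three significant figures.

I_L ≈ 6.51 mA

Rb‖R_L = 1358 Ω; V_out = 27.7 × 1358/1628 = 23.11 V.
I_L = V_out / R_L = 23.11 / 3.55 kΩ = 6.51 mA.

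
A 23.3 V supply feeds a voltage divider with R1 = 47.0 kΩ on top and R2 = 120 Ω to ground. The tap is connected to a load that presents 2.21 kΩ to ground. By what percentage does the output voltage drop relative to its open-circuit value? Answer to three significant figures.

The divider's output (Thévenin) resistance is R1‖R2 = 119.7 Ω.
Fractional drop under load = R_th/(R_th + R_L) = 119.7 / (119.7 + 2210) = 0.05138.
So the output falls by 5.14 %.

5.14 %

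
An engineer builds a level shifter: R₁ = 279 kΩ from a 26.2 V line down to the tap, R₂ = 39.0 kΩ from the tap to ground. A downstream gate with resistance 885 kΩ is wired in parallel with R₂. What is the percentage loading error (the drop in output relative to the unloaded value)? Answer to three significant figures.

The divider's output (Thévenin) resistance is R₁‖R₂ = 34.22 kΩ.
Fractional drop under load = R_th/(R_th + R_L) = 34.22 / (34.22 + 885) = 0.03722.
So the output falls by 3.72 %.

3.72 %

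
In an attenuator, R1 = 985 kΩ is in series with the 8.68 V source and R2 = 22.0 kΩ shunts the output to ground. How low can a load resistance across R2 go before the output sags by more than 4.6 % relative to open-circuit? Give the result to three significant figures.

R_L(min) ≈ 446 kΩ

Output resistance R_th = R1‖R2 = (985 × 22.0)/1007 = 21.52 kΩ.
The fractional drop is R_th/(R_th + R_L); requiring this ≤ 0.0460 gives R_L ≥ R_th(1/0.0460 − 1) = 21.52 × 20.74 = 446 kΩ.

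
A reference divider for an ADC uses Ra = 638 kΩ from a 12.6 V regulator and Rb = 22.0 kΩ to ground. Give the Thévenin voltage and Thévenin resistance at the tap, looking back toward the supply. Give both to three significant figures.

V_th = 0.420 V, R_th = 21.3 kΩ

V_th is the open-circuit tap voltage: 12.6 × 22.0/(638 + 22.0) = 0.420 V.
With the supply zeroed, Ra and Rb appear in parallel from the tap: R_th = Ra‖Rb = (638 × 22.0)/660.0 = 21.3 kΩ.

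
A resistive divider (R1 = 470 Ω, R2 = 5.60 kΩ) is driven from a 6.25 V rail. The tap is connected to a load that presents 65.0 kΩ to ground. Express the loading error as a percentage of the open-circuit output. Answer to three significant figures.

The divider's output (Thévenin) resistance is R1‖R2 = 433.6 Ω.
Fractional drop under load = R_th/(R_th + R_L) = 433.6 / (433.6 + 65000) = 0.006627.
So the output falls by 0.663 %.

0.663 %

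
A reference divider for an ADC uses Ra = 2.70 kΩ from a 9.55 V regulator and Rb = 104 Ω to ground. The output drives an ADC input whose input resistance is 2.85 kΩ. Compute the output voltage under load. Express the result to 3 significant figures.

V_out ≈ 0.342 V

The load sits in parallel with Rb: Rb‖R_L = (104 × 2850) / (104 + 2850) = 100.3 Ω.
V_out = 9.55 × 100.3 / (2700 + 100.3) = 9.55 × 100.3/2800 = 0.342 V.
(Unloaded it would have been 0.354 V.)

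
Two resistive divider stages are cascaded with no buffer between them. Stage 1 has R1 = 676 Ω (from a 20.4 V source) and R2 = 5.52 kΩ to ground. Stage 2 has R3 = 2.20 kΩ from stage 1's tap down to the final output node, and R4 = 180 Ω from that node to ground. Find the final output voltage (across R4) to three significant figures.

Stage 2 presents R3+R4 = 2380 Ω as a load on stage 1's tap.
Stage 1's lower leg becomes R2‖(R3+R4) = 1663 Ω, so V_mid = 20.4 × 1663/2339 = 14.50 V.
Stage 2 is itself unloaded: V_out = V_mid × R4/(R3+R4) = 14.50 × 180/2380 = 1.10 V.

V_out ≈ 1.10 V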